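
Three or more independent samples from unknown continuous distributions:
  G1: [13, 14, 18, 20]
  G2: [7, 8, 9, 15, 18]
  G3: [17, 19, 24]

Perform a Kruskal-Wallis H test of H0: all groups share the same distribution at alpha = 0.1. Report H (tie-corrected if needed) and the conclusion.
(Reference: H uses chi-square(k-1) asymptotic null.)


Step 1: Combine all N = 12 observations and assign midranks.
sorted (value, group, rank): (7,G2,1), (8,G2,2), (9,G2,3), (13,G1,4), (14,G1,5), (15,G2,6), (17,G3,7), (18,G1,8.5), (18,G2,8.5), (19,G3,10), (20,G1,11), (24,G3,12)
Step 2: Sum ranks within each group.
R_1 = 28.5 (n_1 = 4)
R_2 = 20.5 (n_2 = 5)
R_3 = 29 (n_3 = 3)
Step 3: H = 12/(N(N+1)) * sum(R_i^2/n_i) - 3(N+1)
     = 12/(12*13) * (28.5^2/4 + 20.5^2/5 + 29^2/3) - 3*13
     = 0.076923 * 567.446 - 39
     = 4.649679.
Step 4: Ties present; correction factor C = 1 - 6/(12^3 - 12) = 0.996503. Corrected H = 4.649679 / 0.996503 = 4.665994.
Step 5: Under H0, H ~ chi^2(2); p-value = 0.097005.
Step 6: alpha = 0.1. reject H0.

H = 4.6660, df = 2, p = 0.097005, reject H0.


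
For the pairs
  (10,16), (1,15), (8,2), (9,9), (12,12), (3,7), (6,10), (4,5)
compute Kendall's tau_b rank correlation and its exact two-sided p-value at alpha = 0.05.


Step 1: Enumerate the 28 unordered pairs (i,j) with i<j and classify each by sign(x_j-x_i) * sign(y_j-y_i).
  (1,2):dx=-9,dy=-1->C; (1,3):dx=-2,dy=-14->C; (1,4):dx=-1,dy=-7->C; (1,5):dx=+2,dy=-4->D
  (1,6):dx=-7,dy=-9->C; (1,7):dx=-4,dy=-6->C; (1,8):dx=-6,dy=-11->C; (2,3):dx=+7,dy=-13->D
  (2,4):dx=+8,dy=-6->D; (2,5):dx=+11,dy=-3->D; (2,6):dx=+2,dy=-8->D; (2,7):dx=+5,dy=-5->D
  (2,8):dx=+3,dy=-10->D; (3,4):dx=+1,dy=+7->C; (3,5):dx=+4,dy=+10->C; (3,6):dx=-5,dy=+5->D
  (3,7):dx=-2,dy=+8->D; (3,8):dx=-4,dy=+3->D; (4,5):dx=+3,dy=+3->C; (4,6):dx=-6,dy=-2->C
  (4,7):dx=-3,dy=+1->D; (4,8):dx=-5,dy=-4->C; (5,6):dx=-9,dy=-5->C; (5,7):dx=-6,dy=-2->C
  (5,8):dx=-8,dy=-7->C; (6,7):dx=+3,dy=+3->C; (6,8):dx=+1,dy=-2->D; (7,8):dx=-2,dy=-5->C
Step 2: C = 16, D = 12, total pairs = 28.
Step 3: tau = (C - D)/(n(n-1)/2) = (16 - 12)/28 = 0.142857.
Step 4: Exact two-sided p-value (enumerate n! = 40320 permutations of y under H0): p = 0.719544.
Step 5: alpha = 0.05. fail to reject H0.

tau_b = 0.1429 (C=16, D=12), p = 0.719544, fail to reject H0.


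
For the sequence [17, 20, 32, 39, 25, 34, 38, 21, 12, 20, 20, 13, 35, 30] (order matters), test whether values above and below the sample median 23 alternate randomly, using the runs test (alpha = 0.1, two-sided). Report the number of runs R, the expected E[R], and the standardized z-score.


Step 1: Compute median = 23; label A = above, B = below.
Labels in order: BBAAAAABBBBBAA  (n_A = 7, n_B = 7)
Step 2: Count runs R = 4.
Step 3: Under H0 (random ordering), E[R] = 2*n_A*n_B/(n_A+n_B) + 1 = 2*7*7/14 + 1 = 8.0000.
        Var[R] = 2*n_A*n_B*(2*n_A*n_B - n_A - n_B) / ((n_A+n_B)^2 * (n_A+n_B-1)) = 8232/2548 = 3.2308.
        SD[R] = 1.7974.
Step 4: Continuity-corrected z = (R + 0.5 - E[R]) / SD[R] = (4 + 0.5 - 8.0000) / 1.7974 = -1.9472.
Step 5: Two-sided p-value via normal approximation = 2*(1 - Phi(|z|)) = 0.051508.
Step 6: alpha = 0.1. reject H0.

R = 4, z = -1.9472, p = 0.051508, reject H0.


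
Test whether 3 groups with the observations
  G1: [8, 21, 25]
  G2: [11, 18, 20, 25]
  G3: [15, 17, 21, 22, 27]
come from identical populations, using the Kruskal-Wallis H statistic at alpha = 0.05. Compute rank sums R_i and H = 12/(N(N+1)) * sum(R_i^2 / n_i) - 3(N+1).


Step 1: Combine all N = 12 observations and assign midranks.
sorted (value, group, rank): (8,G1,1), (11,G2,2), (15,G3,3), (17,G3,4), (18,G2,5), (20,G2,6), (21,G1,7.5), (21,G3,7.5), (22,G3,9), (25,G1,10.5), (25,G2,10.5), (27,G3,12)
Step 2: Sum ranks within each group.
R_1 = 19 (n_1 = 3)
R_2 = 23.5 (n_2 = 4)
R_3 = 35.5 (n_3 = 5)
Step 3: H = 12/(N(N+1)) * sum(R_i^2/n_i) - 3(N+1)
     = 12/(12*13) * (19^2/3 + 23.5^2/4 + 35.5^2/5) - 3*13
     = 0.076923 * 510.446 - 39
     = 0.265064.
Step 4: Ties present; correction factor C = 1 - 12/(12^3 - 12) = 0.993007. Corrected H = 0.265064 / 0.993007 = 0.266931.
Step 5: Under H0, H ~ chi^2(2); p-value = 0.875058.
Step 6: alpha = 0.05. fail to reject H0.

H = 0.2669, df = 2, p = 0.875058, fail to reject H0.


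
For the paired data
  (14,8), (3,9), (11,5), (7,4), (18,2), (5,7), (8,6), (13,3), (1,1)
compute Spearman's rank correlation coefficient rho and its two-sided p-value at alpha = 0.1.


Step 1: Rank x and y separately (midranks; no ties here).
rank(x): 14->8, 3->2, 11->6, 7->4, 18->9, 5->3, 8->5, 13->7, 1->1
rank(y): 8->8, 9->9, 5->5, 4->4, 2->2, 7->7, 6->6, 3->3, 1->1
Step 2: d_i = R_x(i) - R_y(i); compute d_i^2.
  (8-8)^2=0, (2-9)^2=49, (6-5)^2=1, (4-4)^2=0, (9-2)^2=49, (3-7)^2=16, (5-6)^2=1, (7-3)^2=16, (1-1)^2=0
sum(d^2) = 132.
Step 3: rho = 1 - 6*132 / (9*(9^2 - 1)) = 1 - 792/720 = -0.100000.
Step 4: Under H0, t = rho * sqrt((n-2)/(1-rho^2)) = -0.2659 ~ t(7).
Step 5: Two-sided p-value from the t-distribution with 7 df = 0.797972.
Step 6: alpha = 0.1. fail to reject H0.

rho = -0.1000, p = 0.797972, fail to reject H0 at alpha = 0.1.


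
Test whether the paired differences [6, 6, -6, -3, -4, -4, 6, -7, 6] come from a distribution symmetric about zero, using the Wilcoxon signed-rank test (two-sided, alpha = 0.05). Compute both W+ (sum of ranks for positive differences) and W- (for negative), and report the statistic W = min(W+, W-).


Step 1: Drop any zero differences (none here) and take |d_i|.
|d| = [6, 6, 6, 3, 4, 4, 6, 7, 6]
Step 2: Midrank |d_i| (ties get averaged ranks).
ranks: |6|->6, |6|->6, |6|->6, |3|->1, |4|->2.5, |4|->2.5, |6|->6, |7|->9, |6|->6
Step 3: Attach original signs; sum ranks with positive sign and with negative sign.
W+ = 6 + 6 + 6 + 6 = 24
W- = 6 + 1 + 2.5 + 2.5 + 9 = 21
(Check: W+ + W- = 45 should equal n(n+1)/2 = 45.)
Step 4: Test statistic W = min(W+, W-) = 21.
Step 5: Ties in |d|, so use the tie-corrected normal approximation.
        E[W] = n(n+1)/4 = 9*10/4 = 22.5.
        Tie groups: |d|=4 (t=2), |d|=6 (t=5); sum(t^3 - t) = 126.
        Var[W] = n(n+1)(2n+1)/24 - sum(t^3-t)/48 = 1710/24 - 126/48 = 68.625.
        z = (W - E[W]) / sqrt(Var[W]) = (21 - 22.5) / 8.2840 = -0.1811.
        Two-sided p = 2*Phi(z) = 0.856311.
Step 6: alpha = 0.05. fail to reject H0.

W+ = 24, W- = 21, W = min = 21, p = 0.856311, fail to reject H0.


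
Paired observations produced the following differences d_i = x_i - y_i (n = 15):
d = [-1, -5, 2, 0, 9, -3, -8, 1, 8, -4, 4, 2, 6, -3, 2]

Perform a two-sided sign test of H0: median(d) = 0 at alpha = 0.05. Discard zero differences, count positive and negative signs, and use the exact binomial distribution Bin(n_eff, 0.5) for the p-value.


Step 1: Discard zero differences. Original n = 15; n_eff = number of nonzero differences = 14.
Nonzero differences (with sign): -1, -5, +2, +9, -3, -8, +1, +8, -4, +4, +2, +6, -3, +2
Step 2: Count signs: positive = 8, negative = 6.
Step 3: Under H0: P(positive) = 0.5, so the number of positives S ~ Bin(14, 0.5).
Step 4: Two-sided exact p-value = sum of Bin(14,0.5) probabilities at or below the observed probability = 0.790527.
Step 5: alpha = 0.05. fail to reject H0.

n_eff = 14, pos = 8, neg = 6, p = 0.790527, fail to reject H0.


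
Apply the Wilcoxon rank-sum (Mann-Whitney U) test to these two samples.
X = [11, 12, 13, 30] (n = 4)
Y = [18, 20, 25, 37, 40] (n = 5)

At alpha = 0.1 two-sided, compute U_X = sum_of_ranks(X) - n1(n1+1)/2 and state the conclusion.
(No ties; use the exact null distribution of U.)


Step 1: Combine and sort all 9 observations; assign midranks.
sorted (value, group): (11,X), (12,X), (13,X), (18,Y), (20,Y), (25,Y), (30,X), (37,Y), (40,Y)
ranks: 11->1, 12->2, 13->3, 18->4, 20->5, 25->6, 30->7, 37->8, 40->9
Step 2: Rank sum for X: R1 = 1 + 2 + 3 + 7 = 13.
Step 3: U_X = R1 - n1(n1+1)/2 = 13 - 4*5/2 = 13 - 10 = 3.
       U_Y = n1*n2 - U_X = 20 - 3 = 17.
Step 4: No ties, so the exact null distribution of U (based on enumerating the C(9,4) = 126 equally likely rank assignments) gives the two-sided p-value.
Step 5: p-value = 0.111111; compare to alpha = 0.1. fail to reject H0.

U_X = 3, p = 0.111111, fail to reject H0 at alpha = 0.1.


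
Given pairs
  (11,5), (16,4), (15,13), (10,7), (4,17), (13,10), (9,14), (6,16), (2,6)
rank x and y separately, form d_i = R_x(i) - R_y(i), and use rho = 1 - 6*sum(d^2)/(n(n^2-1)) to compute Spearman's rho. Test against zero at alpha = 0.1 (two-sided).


Step 1: Rank x and y separately (midranks; no ties here).
rank(x): 11->6, 16->9, 15->8, 10->5, 4->2, 13->7, 9->4, 6->3, 2->1
rank(y): 5->2, 4->1, 13->6, 7->4, 17->9, 10->5, 14->7, 16->8, 6->3
Step 2: d_i = R_x(i) - R_y(i); compute d_i^2.
  (6-2)^2=16, (9-1)^2=64, (8-6)^2=4, (5-4)^2=1, (2-9)^2=49, (7-5)^2=4, (4-7)^2=9, (3-8)^2=25, (1-3)^2=4
sum(d^2) = 176.
Step 3: rho = 1 - 6*176 / (9*(9^2 - 1)) = 1 - 1056/720 = -0.466667.
Step 4: Under H0, t = rho * sqrt((n-2)/(1-rho^2)) = -1.3960 ~ t(7).
Step 5: Two-sided p-value from the t-distribution with 7 df = 0.205386.
Step 6: alpha = 0.1. fail to reject H0.

rho = -0.4667, p = 0.205386, fail to reject H0 at alpha = 0.1.


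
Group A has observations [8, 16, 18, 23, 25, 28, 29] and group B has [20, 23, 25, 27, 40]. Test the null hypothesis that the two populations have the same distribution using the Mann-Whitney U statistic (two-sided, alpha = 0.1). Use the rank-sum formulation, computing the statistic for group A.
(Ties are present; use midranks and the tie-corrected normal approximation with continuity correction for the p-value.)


Step 1: Combine and sort all 12 observations; assign midranks.
sorted (value, group): (8,X), (16,X), (18,X), (20,Y), (23,X), (23,Y), (25,X), (25,Y), (27,Y), (28,X), (29,X), (40,Y)
ranks: 8->1, 16->2, 18->3, 20->4, 23->5.5, 23->5.5, 25->7.5, 25->7.5, 27->9, 28->10, 29->11, 40->12
Step 2: Rank sum for X: R1 = 1 + 2 + 3 + 5.5 + 7.5 + 10 + 11 = 40.
Step 3: U_X = R1 - n1(n1+1)/2 = 40 - 7*8/2 = 40 - 28 = 12.
       U_Y = n1*n2 - U_X = 35 - 12 = 23.
Step 4: Ties are present, so use the tie-corrected normal approximation (with continuity correction) for the p-value.
Step 5: p-value = 0.415157; compare to alpha = 0.1. fail to reject H0.

U_X = 12, p = 0.415157, fail to reject H0 at alpha = 0.1.


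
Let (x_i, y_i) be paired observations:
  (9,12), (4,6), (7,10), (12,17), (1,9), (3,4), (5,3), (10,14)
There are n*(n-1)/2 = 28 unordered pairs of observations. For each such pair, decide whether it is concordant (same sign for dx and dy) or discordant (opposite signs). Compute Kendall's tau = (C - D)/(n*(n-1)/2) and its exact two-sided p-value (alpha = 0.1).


Step 1: Enumerate the 28 unordered pairs (i,j) with i<j and classify each by sign(x_j-x_i) * sign(y_j-y_i).
  (1,2):dx=-5,dy=-6->C; (1,3):dx=-2,dy=-2->C; (1,4):dx=+3,dy=+5->C; (1,5):dx=-8,dy=-3->C
  (1,6):dx=-6,dy=-8->C; (1,7):dx=-4,dy=-9->C; (1,8):dx=+1,dy=+2->C; (2,3):dx=+3,dy=+4->C
  (2,4):dx=+8,dy=+11->C; (2,5):dx=-3,dy=+3->D; (2,6):dx=-1,dy=-2->C; (2,7):dx=+1,dy=-3->D
  (2,8):dx=+6,dy=+8->C; (3,4):dx=+5,dy=+7->C; (3,5):dx=-6,dy=-1->C; (3,6):dx=-4,dy=-6->C
  (3,7):dx=-2,dy=-7->C; (3,8):dx=+3,dy=+4->C; (4,5):dx=-11,dy=-8->C; (4,6):dx=-9,dy=-13->C
  (4,7):dx=-7,dy=-14->C; (4,8):dx=-2,dy=-3->C; (5,6):dx=+2,dy=-5->D; (5,7):dx=+4,dy=-6->D
  (5,8):dx=+9,dy=+5->C; (6,7):dx=+2,dy=-1->D; (6,8):dx=+7,dy=+10->C; (7,8):dx=+5,dy=+11->C
Step 2: C = 23, D = 5, total pairs = 28.
Step 3: tau = (C - D)/(n(n-1)/2) = (23 - 5)/28 = 0.642857.
Step 4: Exact two-sided p-value (enumerate n! = 40320 permutations of y under H0): p = 0.031151.
Step 5: alpha = 0.1. reject H0.

tau_b = 0.6429 (C=23, D=5), p = 0.031151, reject H0.


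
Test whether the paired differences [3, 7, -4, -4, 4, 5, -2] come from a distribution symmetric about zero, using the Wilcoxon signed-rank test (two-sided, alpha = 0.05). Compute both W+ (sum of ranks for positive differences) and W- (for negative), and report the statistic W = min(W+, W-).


Step 1: Drop any zero differences (none here) and take |d_i|.
|d| = [3, 7, 4, 4, 4, 5, 2]
Step 2: Midrank |d_i| (ties get averaged ranks).
ranks: |3|->2, |7|->7, |4|->4, |4|->4, |4|->4, |5|->6, |2|->1
Step 3: Attach original signs; sum ranks with positive sign and with negative sign.
W+ = 2 + 7 + 4 + 6 = 19
W- = 4 + 4 + 1 = 9
(Check: W+ + W- = 28 should equal n(n+1)/2 = 28.)
Step 4: Test statistic W = min(W+, W-) = 9.
Step 5: Ties in |d|, so use the tie-corrected normal approximation.
        E[W] = n(n+1)/4 = 7*8/4 = 14.
        Tie groups: |d|=4 (t=3); sum(t^3 - t) = 24.
        Var[W] = n(n+1)(2n+1)/24 - sum(t^3-t)/48 = 840/24 - 24/48 = 34.5.
        z = (W - E[W]) / sqrt(Var[W]) = (9 - 14) / 5.8737 = -0.8513.
        Two-sided p = 2*Phi(z) = 0.394627.
Step 6: alpha = 0.05. fail to reject H0.

W+ = 19, W- = 9, W = min = 9, p = 0.394627, fail to reject H0.


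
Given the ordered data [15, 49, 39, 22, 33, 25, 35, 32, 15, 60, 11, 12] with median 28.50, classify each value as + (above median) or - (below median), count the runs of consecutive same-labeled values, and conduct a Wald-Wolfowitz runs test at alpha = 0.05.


Step 1: Compute median = 28.50; label A = above, B = below.
Labels in order: BAABABAABABB  (n_A = 6, n_B = 6)
Step 2: Count runs R = 9.
Step 3: Under H0 (random ordering), E[R] = 2*n_A*n_B/(n_A+n_B) + 1 = 2*6*6/12 + 1 = 7.0000.
        Var[R] = 2*n_A*n_B*(2*n_A*n_B - n_A - n_B) / ((n_A+n_B)^2 * (n_A+n_B-1)) = 4320/1584 = 2.7273.
        SD[R] = 1.6514.
Step 4: Continuity-corrected z = (R - 0.5 - E[R]) / SD[R] = (9 - 0.5 - 7.0000) / 1.6514 = 0.9083.
Step 5: Two-sided p-value via normal approximation = 2*(1 - Phi(|z|)) = 0.363722.
Step 6: alpha = 0.05. fail to reject H0.

R = 9, z = 0.9083, p = 0.363722, fail to reject H0.


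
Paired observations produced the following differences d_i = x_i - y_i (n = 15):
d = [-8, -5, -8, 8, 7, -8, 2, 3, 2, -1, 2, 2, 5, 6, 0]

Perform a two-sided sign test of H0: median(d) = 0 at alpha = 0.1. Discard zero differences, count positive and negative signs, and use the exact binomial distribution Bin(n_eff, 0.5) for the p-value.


Step 1: Discard zero differences. Original n = 15; n_eff = number of nonzero differences = 14.
Nonzero differences (with sign): -8, -5, -8, +8, +7, -8, +2, +3, +2, -1, +2, +2, +5, +6
Step 2: Count signs: positive = 9, negative = 5.
Step 3: Under H0: P(positive) = 0.5, so the number of positives S ~ Bin(14, 0.5).
Step 4: Two-sided exact p-value = sum of Bin(14,0.5) probabilities at or below the observed probability = 0.423950.
Step 5: alpha = 0.1. fail to reject H0.

n_eff = 14, pos = 9, neg = 5, p = 0.423950, fail to reject H0.


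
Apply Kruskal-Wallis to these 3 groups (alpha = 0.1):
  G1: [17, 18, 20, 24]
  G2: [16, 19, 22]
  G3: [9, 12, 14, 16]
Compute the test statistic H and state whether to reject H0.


Step 1: Combine all N = 11 observations and assign midranks.
sorted (value, group, rank): (9,G3,1), (12,G3,2), (14,G3,3), (16,G2,4.5), (16,G3,4.5), (17,G1,6), (18,G1,7), (19,G2,8), (20,G1,9), (22,G2,10), (24,G1,11)
Step 2: Sum ranks within each group.
R_1 = 33 (n_1 = 4)
R_2 = 22.5 (n_2 = 3)
R_3 = 10.5 (n_3 = 4)
Step 3: H = 12/(N(N+1)) * sum(R_i^2/n_i) - 3(N+1)
     = 12/(11*12) * (33^2/4 + 22.5^2/3 + 10.5^2/4) - 3*12
     = 0.090909 * 468.562 - 36
     = 6.596591.
Step 4: Ties present; correction factor C = 1 - 6/(11^3 - 11) = 0.995455. Corrected H = 6.596591 / 0.995455 = 6.626712.
Step 5: Under H0, H ~ chi^2(2); p-value = 0.036394.
Step 6: alpha = 0.1. reject H0.

H = 6.6267, df = 2, p = 0.036394, reject H0.


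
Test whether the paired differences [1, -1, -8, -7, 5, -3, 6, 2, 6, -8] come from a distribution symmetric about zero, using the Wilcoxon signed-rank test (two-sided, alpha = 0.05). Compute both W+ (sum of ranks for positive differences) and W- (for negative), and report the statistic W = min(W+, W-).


Step 1: Drop any zero differences (none here) and take |d_i|.
|d| = [1, 1, 8, 7, 5, 3, 6, 2, 6, 8]
Step 2: Midrank |d_i| (ties get averaged ranks).
ranks: |1|->1.5, |1|->1.5, |8|->9.5, |7|->8, |5|->5, |3|->4, |6|->6.5, |2|->3, |6|->6.5, |8|->9.5
Step 3: Attach original signs; sum ranks with positive sign and with negative sign.
W+ = 1.5 + 5 + 6.5 + 3 + 6.5 = 22.5
W- = 1.5 + 9.5 + 8 + 4 + 9.5 = 32.5
(Check: W+ + W- = 55 should equal n(n+1)/2 = 55.)
Step 4: Test statistic W = min(W+, W-) = 22.5.
Step 5: Ties in |d|, so use the tie-corrected normal approximation.
        E[W] = n(n+1)/4 = 10*11/4 = 27.5.
        Tie groups: |d|=1 (t=2), |d|=6 (t=2), |d|=8 (t=2); sum(t^3 - t) = 18.
        Var[W] = n(n+1)(2n+1)/24 - sum(t^3-t)/48 = 2310/24 - 18/48 = 95.875.
        z = (W - E[W]) / sqrt(Var[W]) = (22.5 - 27.5) / 9.7916 = -0.5106.
        Two-sided p = 2*Phi(z) = 0.609601.
Step 6: alpha = 0.05. fail to reject H0.

W+ = 22.5, W- = 32.5, W = min = 22.5, p = 0.609601, fail to reject H0.


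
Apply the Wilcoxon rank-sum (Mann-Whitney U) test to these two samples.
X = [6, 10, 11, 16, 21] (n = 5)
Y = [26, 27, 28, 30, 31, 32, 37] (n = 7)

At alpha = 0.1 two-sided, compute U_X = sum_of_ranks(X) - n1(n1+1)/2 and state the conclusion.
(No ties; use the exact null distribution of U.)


Step 1: Combine and sort all 12 observations; assign midranks.
sorted (value, group): (6,X), (10,X), (11,X), (16,X), (21,X), (26,Y), (27,Y), (28,Y), (30,Y), (31,Y), (32,Y), (37,Y)
ranks: 6->1, 10->2, 11->3, 16->4, 21->5, 26->6, 27->7, 28->8, 30->9, 31->10, 32->11, 37->12
Step 2: Rank sum for X: R1 = 1 + 2 + 3 + 4 + 5 = 15.
Step 3: U_X = R1 - n1(n1+1)/2 = 15 - 5*6/2 = 15 - 15 = 0.
       U_Y = n1*n2 - U_X = 35 - 0 = 35.
Step 4: No ties, so the exact null distribution of U (based on enumerating the C(12,5) = 792 equally likely rank assignments) gives the two-sided p-value.
Step 5: p-value = 0.002525; compare to alpha = 0.1. reject H0.

U_X = 0, p = 0.002525, reject H0 at alpha = 0.1.


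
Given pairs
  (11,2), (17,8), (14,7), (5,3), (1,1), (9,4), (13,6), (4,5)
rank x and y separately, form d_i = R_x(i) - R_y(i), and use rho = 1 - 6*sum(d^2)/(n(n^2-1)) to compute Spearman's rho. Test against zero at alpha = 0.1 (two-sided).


Step 1: Rank x and y separately (midranks; no ties here).
rank(x): 11->5, 17->8, 14->7, 5->3, 1->1, 9->4, 13->6, 4->2
rank(y): 2->2, 8->8, 7->7, 3->3, 1->1, 4->4, 6->6, 5->5
Step 2: d_i = R_x(i) - R_y(i); compute d_i^2.
  (5-2)^2=9, (8-8)^2=0, (7-7)^2=0, (3-3)^2=0, (1-1)^2=0, (4-4)^2=0, (6-6)^2=0, (2-5)^2=9
sum(d^2) = 18.
Step 3: rho = 1 - 6*18 / (8*(8^2 - 1)) = 1 - 108/504 = 0.785714.
Step 4: Under H0, t = rho * sqrt((n-2)/(1-rho^2)) = 3.1113 ~ t(6).
Step 5: Two-sided p-value from the t-distribution with 6 df = 0.020815.
Step 6: alpha = 0.1. reject H0.

rho = 0.7857, p = 0.020815, reject H0 at alpha = 0.1.


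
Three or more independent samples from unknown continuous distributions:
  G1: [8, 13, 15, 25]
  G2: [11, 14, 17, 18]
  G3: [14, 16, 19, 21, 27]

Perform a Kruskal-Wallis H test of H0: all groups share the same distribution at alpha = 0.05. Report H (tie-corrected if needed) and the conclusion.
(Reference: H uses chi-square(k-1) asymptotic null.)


Step 1: Combine all N = 13 observations and assign midranks.
sorted (value, group, rank): (8,G1,1), (11,G2,2), (13,G1,3), (14,G2,4.5), (14,G3,4.5), (15,G1,6), (16,G3,7), (17,G2,8), (18,G2,9), (19,G3,10), (21,G3,11), (25,G1,12), (27,G3,13)
Step 2: Sum ranks within each group.
R_1 = 22 (n_1 = 4)
R_2 = 23.5 (n_2 = 4)
R_3 = 45.5 (n_3 = 5)
Step 3: H = 12/(N(N+1)) * sum(R_i^2/n_i) - 3(N+1)
     = 12/(13*14) * (22^2/4 + 23.5^2/4 + 45.5^2/5) - 3*14
     = 0.065934 * 673.112 - 42
     = 2.381044.
Step 4: Ties present; correction factor C = 1 - 6/(13^3 - 13) = 0.997253. Corrected H = 2.381044 / 0.997253 = 2.387603.
Step 5: Under H0, H ~ chi^2(2); p-value = 0.303067.
Step 6: alpha = 0.05. fail to reject H0.

H = 2.3876, df = 2, p = 0.303067, fail to reject H0.


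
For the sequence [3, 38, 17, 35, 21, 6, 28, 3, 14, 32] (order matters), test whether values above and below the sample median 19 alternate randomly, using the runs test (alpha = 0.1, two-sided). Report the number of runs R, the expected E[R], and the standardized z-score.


Step 1: Compute median = 19; label A = above, B = below.
Labels in order: BABAABABBA  (n_A = 5, n_B = 5)
Step 2: Count runs R = 8.
Step 3: Under H0 (random ordering), E[R] = 2*n_A*n_B/(n_A+n_B) + 1 = 2*5*5/10 + 1 = 6.0000.
        Var[R] = 2*n_A*n_B*(2*n_A*n_B - n_A - n_B) / ((n_A+n_B)^2 * (n_A+n_B-1)) = 2000/900 = 2.2222.
        SD[R] = 1.4907.
Step 4: Continuity-corrected z = (R - 0.5 - E[R]) / SD[R] = (8 - 0.5 - 6.0000) / 1.4907 = 1.0062.
Step 5: Two-sided p-value via normal approximation = 2*(1 - Phi(|z|)) = 0.314305.
Step 6: alpha = 0.1. fail to reject H0.

R = 8, z = 1.0062, p = 0.314305, fail to reject H0.


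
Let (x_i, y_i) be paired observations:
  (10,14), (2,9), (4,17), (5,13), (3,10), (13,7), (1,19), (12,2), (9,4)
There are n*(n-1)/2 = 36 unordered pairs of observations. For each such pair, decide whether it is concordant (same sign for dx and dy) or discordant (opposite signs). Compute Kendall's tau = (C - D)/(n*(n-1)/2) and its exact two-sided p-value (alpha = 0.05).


Step 1: Enumerate the 36 unordered pairs (i,j) with i<j and classify each by sign(x_j-x_i) * sign(y_j-y_i).
  (1,2):dx=-8,dy=-5->C; (1,3):dx=-6,dy=+3->D; (1,4):dx=-5,dy=-1->C; (1,5):dx=-7,dy=-4->C
  (1,6):dx=+3,dy=-7->D; (1,7):dx=-9,dy=+5->D; (1,8):dx=+2,dy=-12->D; (1,9):dx=-1,dy=-10->C
  (2,3):dx=+2,dy=+8->C; (2,4):dx=+3,dy=+4->C; (2,5):dx=+1,dy=+1->C; (2,6):dx=+11,dy=-2->D
  (2,7):dx=-1,dy=+10->D; (2,8):dx=+10,dy=-7->D; (2,9):dx=+7,dy=-5->D; (3,4):dx=+1,dy=-4->D
  (3,5):dx=-1,dy=-7->C; (3,6):dx=+9,dy=-10->D; (3,7):dx=-3,dy=+2->D; (3,8):dx=+8,dy=-15->D
  (3,9):dx=+5,dy=-13->D; (4,5):dx=-2,dy=-3->C; (4,6):dx=+8,dy=-6->D; (4,7):dx=-4,dy=+6->D
  (4,8):dx=+7,dy=-11->D; (4,9):dx=+4,dy=-9->D; (5,6):dx=+10,dy=-3->D; (5,7):dx=-2,dy=+9->D
  (5,8):dx=+9,dy=-8->D; (5,9):dx=+6,dy=-6->D; (6,7):dx=-12,dy=+12->D; (6,8):dx=-1,dy=-5->C
  (6,9):dx=-4,dy=-3->C; (7,8):dx=+11,dy=-17->D; (7,9):dx=+8,dy=-15->D; (8,9):dx=-3,dy=+2->D
Step 2: C = 11, D = 25, total pairs = 36.
Step 3: tau = (C - D)/(n(n-1)/2) = (11 - 25)/36 = -0.388889.
Step 4: Exact two-sided p-value (enumerate n! = 362880 permutations of y under H0): p = 0.180181.
Step 5: alpha = 0.05. fail to reject H0.

tau_b = -0.3889 (C=11, D=25), p = 0.180181, fail to reject H0.


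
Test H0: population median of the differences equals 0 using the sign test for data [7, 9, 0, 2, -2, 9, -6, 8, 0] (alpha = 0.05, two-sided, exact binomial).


Step 1: Discard zero differences. Original n = 9; n_eff = number of nonzero differences = 7.
Nonzero differences (with sign): +7, +9, +2, -2, +9, -6, +8
Step 2: Count signs: positive = 5, negative = 2.
Step 3: Under H0: P(positive) = 0.5, so the number of positives S ~ Bin(7, 0.5).
Step 4: Two-sided exact p-value = sum of Bin(7,0.5) probabilities at or below the observed probability = 0.453125.
Step 5: alpha = 0.05. fail to reject H0.

n_eff = 7, pos = 5, neg = 2, p = 0.453125, fail to reject H0.


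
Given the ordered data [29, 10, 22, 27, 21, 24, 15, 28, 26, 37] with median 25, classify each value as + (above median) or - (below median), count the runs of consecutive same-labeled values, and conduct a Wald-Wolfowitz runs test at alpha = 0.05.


Step 1: Compute median = 25; label A = above, B = below.
Labels in order: ABBABBBAAA  (n_A = 5, n_B = 5)
Step 2: Count runs R = 5.
Step 3: Under H0 (random ordering), E[R] = 2*n_A*n_B/(n_A+n_B) + 1 = 2*5*5/10 + 1 = 6.0000.
        Var[R] = 2*n_A*n_B*(2*n_A*n_B - n_A - n_B) / ((n_A+n_B)^2 * (n_A+n_B-1)) = 2000/900 = 2.2222.
        SD[R] = 1.4907.
Step 4: Continuity-corrected z = (R + 0.5 - E[R]) / SD[R] = (5 + 0.5 - 6.0000) / 1.4907 = -0.3354.
Step 5: Two-sided p-value via normal approximation = 2*(1 - Phi(|z|)) = 0.737316.
Step 6: alpha = 0.05. fail to reject H0.

R = 5, z = -0.3354, p = 0.737316, fail to reject H0.


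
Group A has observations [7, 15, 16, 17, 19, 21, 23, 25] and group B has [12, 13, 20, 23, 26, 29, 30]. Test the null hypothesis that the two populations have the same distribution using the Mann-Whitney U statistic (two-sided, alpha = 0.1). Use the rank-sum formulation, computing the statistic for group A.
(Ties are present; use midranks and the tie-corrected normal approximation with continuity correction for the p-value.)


Step 1: Combine and sort all 15 observations; assign midranks.
sorted (value, group): (7,X), (12,Y), (13,Y), (15,X), (16,X), (17,X), (19,X), (20,Y), (21,X), (23,X), (23,Y), (25,X), (26,Y), (29,Y), (30,Y)
ranks: 7->1, 12->2, 13->3, 15->4, 16->5, 17->6, 19->7, 20->8, 21->9, 23->10.5, 23->10.5, 25->12, 26->13, 29->14, 30->15
Step 2: Rank sum for X: R1 = 1 + 4 + 5 + 6 + 7 + 9 + 10.5 + 12 = 54.5.
Step 3: U_X = R1 - n1(n1+1)/2 = 54.5 - 8*9/2 = 54.5 - 36 = 18.5.
       U_Y = n1*n2 - U_X = 56 - 18.5 = 37.5.
Step 4: Ties are present, so use the tie-corrected normal approximation (with continuity correction) for the p-value.
Step 5: p-value = 0.297190; compare to alpha = 0.1. fail to reject H0.

U_X = 18.5, p = 0.297190, fail to reject H0 at alpha = 0.1.


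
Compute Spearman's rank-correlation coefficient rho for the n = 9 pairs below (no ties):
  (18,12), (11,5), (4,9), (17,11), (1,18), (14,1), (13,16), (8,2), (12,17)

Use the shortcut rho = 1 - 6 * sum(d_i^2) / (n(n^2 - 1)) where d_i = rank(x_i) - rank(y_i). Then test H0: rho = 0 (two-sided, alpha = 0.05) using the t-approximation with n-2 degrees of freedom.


Step 1: Rank x and y separately (midranks; no ties here).
rank(x): 18->9, 11->4, 4->2, 17->8, 1->1, 14->7, 13->6, 8->3, 12->5
rank(y): 12->6, 5->3, 9->4, 11->5, 18->9, 1->1, 16->7, 2->2, 17->8
Step 2: d_i = R_x(i) - R_y(i); compute d_i^2.
  (9-6)^2=9, (4-3)^2=1, (2-4)^2=4, (8-5)^2=9, (1-9)^2=64, (7-1)^2=36, (6-7)^2=1, (3-2)^2=1, (5-8)^2=9
sum(d^2) = 134.
Step 3: rho = 1 - 6*134 / (9*(9^2 - 1)) = 1 - 804/720 = -0.116667.
Step 4: Under H0, t = rho * sqrt((n-2)/(1-rho^2)) = -0.3108 ~ t(7).
Step 5: Two-sided p-value from the t-distribution with 7 df = 0.765008.
Step 6: alpha = 0.05. fail to reject H0.

rho = -0.1167, p = 0.765008, fail to reject H0 at alpha = 0.05.


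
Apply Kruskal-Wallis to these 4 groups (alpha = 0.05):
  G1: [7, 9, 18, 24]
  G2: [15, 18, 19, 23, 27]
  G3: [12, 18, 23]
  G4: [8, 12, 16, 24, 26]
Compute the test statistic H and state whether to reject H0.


Step 1: Combine all N = 17 observations and assign midranks.
sorted (value, group, rank): (7,G1,1), (8,G4,2), (9,G1,3), (12,G3,4.5), (12,G4,4.5), (15,G2,6), (16,G4,7), (18,G1,9), (18,G2,9), (18,G3,9), (19,G2,11), (23,G2,12.5), (23,G3,12.5), (24,G1,14.5), (24,G4,14.5), (26,G4,16), (27,G2,17)
Step 2: Sum ranks within each group.
R_1 = 27.5 (n_1 = 4)
R_2 = 55.5 (n_2 = 5)
R_3 = 26 (n_3 = 3)
R_4 = 44 (n_4 = 5)
Step 3: H = 12/(N(N+1)) * sum(R_i^2/n_i) - 3(N+1)
     = 12/(17*18) * (27.5^2/4 + 55.5^2/5 + 26^2/3 + 44^2/5) - 3*18
     = 0.039216 * 1417.65 - 54
     = 1.593954.
Step 4: Ties present; correction factor C = 1 - 42/(17^3 - 17) = 0.991422. Corrected H = 1.593954 / 0.991422 = 1.607746.
Step 5: Under H0, H ~ chi^2(3); p-value = 0.657635.
Step 6: alpha = 0.05. fail to reject H0.

H = 1.6077, df = 3, p = 0.657635, fail to reject H0.


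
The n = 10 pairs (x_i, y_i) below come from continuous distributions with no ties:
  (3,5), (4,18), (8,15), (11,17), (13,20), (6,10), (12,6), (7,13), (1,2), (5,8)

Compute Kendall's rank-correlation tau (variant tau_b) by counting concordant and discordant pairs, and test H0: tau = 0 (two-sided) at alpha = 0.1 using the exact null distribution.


Step 1: Enumerate the 45 unordered pairs (i,j) with i<j and classify each by sign(x_j-x_i) * sign(y_j-y_i).
  (1,2):dx=+1,dy=+13->C; (1,3):dx=+5,dy=+10->C; (1,4):dx=+8,dy=+12->C; (1,5):dx=+10,dy=+15->C
  (1,6):dx=+3,dy=+5->C; (1,7):dx=+9,dy=+1->C; (1,8):dx=+4,dy=+8->C; (1,9):dx=-2,dy=-3->C
  (1,10):dx=+2,dy=+3->C; (2,3):dx=+4,dy=-3->D; (2,4):dx=+7,dy=-1->D; (2,5):dx=+9,dy=+2->C
  (2,6):dx=+2,dy=-8->D; (2,7):dx=+8,dy=-12->D; (2,8):dx=+3,dy=-5->D; (2,9):dx=-3,dy=-16->C
  (2,10):dx=+1,dy=-10->D; (3,4):dx=+3,dy=+2->C; (3,5):dx=+5,dy=+5->C; (3,6):dx=-2,dy=-5->C
  (3,7):dx=+4,dy=-9->D; (3,8):dx=-1,dy=-2->C; (3,9):dx=-7,dy=-13->C; (3,10):dx=-3,dy=-7->C
  (4,5):dx=+2,dy=+3->C; (4,6):dx=-5,dy=-7->C; (4,7):dx=+1,dy=-11->D; (4,8):dx=-4,dy=-4->C
  (4,9):dx=-10,dy=-15->C; (4,10):dx=-6,dy=-9->C; (5,6):dx=-7,dy=-10->C; (5,7):dx=-1,dy=-14->C
  (5,8):dx=-6,dy=-7->C; (5,9):dx=-12,dy=-18->C; (5,10):dx=-8,dy=-12->C; (6,7):dx=+6,dy=-4->D
  (6,8):dx=+1,dy=+3->C; (6,9):dx=-5,dy=-8->C; (6,10):dx=-1,dy=-2->C; (7,8):dx=-5,dy=+7->D
  (7,9):dx=-11,dy=-4->C; (7,10):dx=-7,dy=+2->D; (8,9):dx=-6,dy=-11->C; (8,10):dx=-2,dy=-5->C
  (9,10):dx=+4,dy=+6->C
Step 2: C = 34, D = 11, total pairs = 45.
Step 3: tau = (C - D)/(n(n-1)/2) = (34 - 11)/45 = 0.511111.
Step 4: Exact two-sided p-value (enumerate n! = 3628800 permutations of y under H0): p = 0.046623.
Step 5: alpha = 0.1. reject H0.

tau_b = 0.5111 (C=34, D=11), p = 0.046623, reject H0.


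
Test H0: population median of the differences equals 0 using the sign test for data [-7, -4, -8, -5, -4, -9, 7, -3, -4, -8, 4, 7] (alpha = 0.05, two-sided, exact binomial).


Step 1: Discard zero differences. Original n = 12; n_eff = number of nonzero differences = 12.
Nonzero differences (with sign): -7, -4, -8, -5, -4, -9, +7, -3, -4, -8, +4, +7
Step 2: Count signs: positive = 3, negative = 9.
Step 3: Under H0: P(positive) = 0.5, so the number of positives S ~ Bin(12, 0.5).
Step 4: Two-sided exact p-value = sum of Bin(12,0.5) probabilities at or below the observed probability = 0.145996.
Step 5: alpha = 0.05. fail to reject H0.

n_eff = 12, pos = 3, neg = 9, p = 0.145996, fail to reject H0.


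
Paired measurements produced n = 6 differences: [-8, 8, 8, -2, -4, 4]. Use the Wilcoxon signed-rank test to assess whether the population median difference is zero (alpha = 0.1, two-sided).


Step 1: Drop any zero differences (none here) and take |d_i|.
|d| = [8, 8, 8, 2, 4, 4]
Step 2: Midrank |d_i| (ties get averaged ranks).
ranks: |8|->5, |8|->5, |8|->5, |2|->1, |4|->2.5, |4|->2.5
Step 3: Attach original signs; sum ranks with positive sign and with negative sign.
W+ = 5 + 5 + 2.5 = 12.5
W- = 5 + 1 + 2.5 = 8.5
(Check: W+ + W- = 21 should equal n(n+1)/2 = 21.)
Step 4: Test statistic W = min(W+, W-) = 8.5.
Step 5: Ties in |d|, so use the tie-corrected normal approximation.
        E[W] = n(n+1)/4 = 6*7/4 = 10.5.
        Tie groups: |d|=4 (t=2), |d|=8 (t=3); sum(t^3 - t) = 30.
        Var[W] = n(n+1)(2n+1)/24 - sum(t^3-t)/48 = 546/24 - 30/48 = 22.125.
        z = (W - E[W]) / sqrt(Var[W]) = (8.5 - 10.5) / 4.7037 = -0.4252.
        Two-sided p = 2*Phi(z) = 0.670694.
Step 6: alpha = 0.1. fail to reject H0.

W+ = 12.5, W- = 8.5, W = min = 8.5, p = 0.670694, fail to reject H0.


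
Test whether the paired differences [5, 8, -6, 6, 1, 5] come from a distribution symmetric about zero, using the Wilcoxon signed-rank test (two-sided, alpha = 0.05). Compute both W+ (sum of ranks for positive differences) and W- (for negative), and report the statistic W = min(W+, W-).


Step 1: Drop any zero differences (none here) and take |d_i|.
|d| = [5, 8, 6, 6, 1, 5]
Step 2: Midrank |d_i| (ties get averaged ranks).
ranks: |5|->2.5, |8|->6, |6|->4.5, |6|->4.5, |1|->1, |5|->2.5
Step 3: Attach original signs; sum ranks with positive sign and with negative sign.
W+ = 2.5 + 6 + 4.5 + 1 + 2.5 = 16.5
W- = 4.5 = 4.5
(Check: W+ + W- = 21 should equal n(n+1)/2 = 21.)
Step 4: Test statistic W = min(W+, W-) = 4.5.
Step 5: Ties in |d|, so use the tie-corrected normal approximation.
        E[W] = n(n+1)/4 = 6*7/4 = 10.5.
        Tie groups: |d|=5 (t=2), |d|=6 (t=2); sum(t^3 - t) = 12.
        Var[W] = n(n+1)(2n+1)/24 - sum(t^3-t)/48 = 546/24 - 12/48 = 22.5.
        z = (W - E[W]) / sqrt(Var[W]) = (4.5 - 10.5) / 4.7434 = -1.2649.
        Two-sided p = 2*Phi(z) = 0.205903.
Step 6: alpha = 0.05. fail to reject H0.

W+ = 16.5, W- = 4.5, W = min = 4.5, p = 0.205903, fail to reject H0.


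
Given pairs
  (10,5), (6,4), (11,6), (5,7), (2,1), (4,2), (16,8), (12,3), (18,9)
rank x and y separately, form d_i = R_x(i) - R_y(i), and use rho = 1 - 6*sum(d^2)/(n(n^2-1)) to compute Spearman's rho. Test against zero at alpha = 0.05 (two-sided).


Step 1: Rank x and y separately (midranks; no ties here).
rank(x): 10->5, 6->4, 11->6, 5->3, 2->1, 4->2, 16->8, 12->7, 18->9
rank(y): 5->5, 4->4, 6->6, 7->7, 1->1, 2->2, 8->8, 3->3, 9->9
Step 2: d_i = R_x(i) - R_y(i); compute d_i^2.
  (5-5)^2=0, (4-4)^2=0, (6-6)^2=0, (3-7)^2=16, (1-1)^2=0, (2-2)^2=0, (8-8)^2=0, (7-3)^2=16, (9-9)^2=0
sum(d^2) = 32.
Step 3: rho = 1 - 6*32 / (9*(9^2 - 1)) = 1 - 192/720 = 0.733333.
Step 4: Under H0, t = rho * sqrt((n-2)/(1-rho^2)) = 2.8538 ~ t(7).
Step 5: Two-sided p-value from the t-distribution with 7 df = 0.024554.
Step 6: alpha = 0.05. reject H0.

rho = 0.7333, p = 0.024554, reject H0 at alpha = 0.05.


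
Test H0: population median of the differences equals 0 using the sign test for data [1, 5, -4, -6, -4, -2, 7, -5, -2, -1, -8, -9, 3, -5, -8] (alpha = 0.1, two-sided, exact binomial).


Step 1: Discard zero differences. Original n = 15; n_eff = number of nonzero differences = 15.
Nonzero differences (with sign): +1, +5, -4, -6, -4, -2, +7, -5, -2, -1, -8, -9, +3, -5, -8
Step 2: Count signs: positive = 4, negative = 11.
Step 3: Under H0: P(positive) = 0.5, so the number of positives S ~ Bin(15, 0.5).
Step 4: Two-sided exact p-value = sum of Bin(15,0.5) probabilities at or below the observed probability = 0.118469.
Step 5: alpha = 0.1. fail to reject H0.

n_eff = 15, pos = 4, neg = 11, p = 0.118469, fail to reject H0.


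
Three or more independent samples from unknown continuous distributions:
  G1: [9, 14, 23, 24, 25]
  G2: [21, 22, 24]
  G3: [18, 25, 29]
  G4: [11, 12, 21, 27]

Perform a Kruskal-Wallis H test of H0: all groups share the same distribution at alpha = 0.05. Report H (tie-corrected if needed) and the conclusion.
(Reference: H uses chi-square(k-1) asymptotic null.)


Step 1: Combine all N = 15 observations and assign midranks.
sorted (value, group, rank): (9,G1,1), (11,G4,2), (12,G4,3), (14,G1,4), (18,G3,5), (21,G2,6.5), (21,G4,6.5), (22,G2,8), (23,G1,9), (24,G1,10.5), (24,G2,10.5), (25,G1,12.5), (25,G3,12.5), (27,G4,14), (29,G3,15)
Step 2: Sum ranks within each group.
R_1 = 37 (n_1 = 5)
R_2 = 25 (n_2 = 3)
R_3 = 32.5 (n_3 = 3)
R_4 = 25.5 (n_4 = 4)
Step 3: H = 12/(N(N+1)) * sum(R_i^2/n_i) - 3(N+1)
     = 12/(15*16) * (37^2/5 + 25^2/3 + 32.5^2/3 + 25.5^2/4) - 3*16
     = 0.050000 * 996.779 - 48
     = 1.838958.
Step 4: Ties present; correction factor C = 1 - 18/(15^3 - 15) = 0.994643. Corrected H = 1.838958 / 0.994643 = 1.848863.
Step 5: Under H0, H ~ chi^2(3); p-value = 0.604360.
Step 6: alpha = 0.05. fail to reject H0.

H = 1.8489, df = 3, p = 0.604360, fail to reject H0.


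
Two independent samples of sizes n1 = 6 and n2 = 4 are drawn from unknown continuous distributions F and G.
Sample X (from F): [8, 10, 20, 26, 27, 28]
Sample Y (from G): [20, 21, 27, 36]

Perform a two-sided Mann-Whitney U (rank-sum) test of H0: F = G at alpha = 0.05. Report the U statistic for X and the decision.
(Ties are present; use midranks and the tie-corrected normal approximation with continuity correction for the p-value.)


Step 1: Combine and sort all 10 observations; assign midranks.
sorted (value, group): (8,X), (10,X), (20,X), (20,Y), (21,Y), (26,X), (27,X), (27,Y), (28,X), (36,Y)
ranks: 8->1, 10->2, 20->3.5, 20->3.5, 21->5, 26->6, 27->7.5, 27->7.5, 28->9, 36->10
Step 2: Rank sum for X: R1 = 1 + 2 + 3.5 + 6 + 7.5 + 9 = 29.
Step 3: U_X = R1 - n1(n1+1)/2 = 29 - 6*7/2 = 29 - 21 = 8.
       U_Y = n1*n2 - U_X = 24 - 8 = 16.
Step 4: Ties are present, so use the tie-corrected normal approximation (with continuity correction) for the p-value.
Step 5: p-value = 0.452793; compare to alpha = 0.05. fail to reject H0.

U_X = 8, p = 0.452793, fail to reject H0 at alpha = 0.05.


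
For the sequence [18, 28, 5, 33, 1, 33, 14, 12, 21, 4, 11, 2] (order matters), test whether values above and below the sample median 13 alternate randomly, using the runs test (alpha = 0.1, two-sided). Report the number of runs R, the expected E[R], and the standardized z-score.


Step 1: Compute median = 13; label A = above, B = below.
Labels in order: AABABAABABBB  (n_A = 6, n_B = 6)
Step 2: Count runs R = 8.
Step 3: Under H0 (random ordering), E[R] = 2*n_A*n_B/(n_A+n_B) + 1 = 2*6*6/12 + 1 = 7.0000.
        Var[R] = 2*n_A*n_B*(2*n_A*n_B - n_A - n_B) / ((n_A+n_B)^2 * (n_A+n_B-1)) = 4320/1584 = 2.7273.
        SD[R] = 1.6514.
Step 4: Continuity-corrected z = (R - 0.5 - E[R]) / SD[R] = (8 - 0.5 - 7.0000) / 1.6514 = 0.3028.
Step 5: Two-sided p-value via normal approximation = 2*(1 - Phi(|z|)) = 0.762069.
Step 6: alpha = 0.1. fail to reject H0.

R = 8, z = 0.3028, p = 0.762069, fail to reject H0.


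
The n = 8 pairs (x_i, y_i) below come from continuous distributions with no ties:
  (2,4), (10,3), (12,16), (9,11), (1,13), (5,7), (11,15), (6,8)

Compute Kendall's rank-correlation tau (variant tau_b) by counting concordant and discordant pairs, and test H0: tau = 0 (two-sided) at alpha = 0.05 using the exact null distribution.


Step 1: Enumerate the 28 unordered pairs (i,j) with i<j and classify each by sign(x_j-x_i) * sign(y_j-y_i).
  (1,2):dx=+8,dy=-1->D; (1,3):dx=+10,dy=+12->C; (1,4):dx=+7,dy=+7->C; (1,5):dx=-1,dy=+9->D
  (1,6):dx=+3,dy=+3->C; (1,7):dx=+9,dy=+11->C; (1,8):dx=+4,dy=+4->C; (2,3):dx=+2,dy=+13->C
  (2,4):dx=-1,dy=+8->D; (2,5):dx=-9,dy=+10->D; (2,6):dx=-5,dy=+4->D; (2,7):dx=+1,dy=+12->C
  (2,8):dx=-4,dy=+5->D; (3,4):dx=-3,dy=-5->C; (3,5):dx=-11,dy=-3->C; (3,6):dx=-7,dy=-9->C
  (3,7):dx=-1,dy=-1->C; (3,8):dx=-6,dy=-8->C; (4,5):dx=-8,dy=+2->D; (4,6):dx=-4,dy=-4->C
  (4,7):dx=+2,dy=+4->C; (4,8):dx=-3,dy=-3->C; (5,6):dx=+4,dy=-6->D; (5,7):dx=+10,dy=+2->C
  (5,8):dx=+5,dy=-5->D; (6,7):dx=+6,dy=+8->C; (6,8):dx=+1,dy=+1->C; (7,8):dx=-5,dy=-7->C
Step 2: C = 19, D = 9, total pairs = 28.
Step 3: tau = (C - D)/(n(n-1)/2) = (19 - 9)/28 = 0.357143.
Step 4: Exact two-sided p-value (enumerate n! = 40320 permutations of y under H0): p = 0.275099.
Step 5: alpha = 0.05. fail to reject H0.

tau_b = 0.3571 (C=19, D=9), p = 0.275099, fail to reject H0.


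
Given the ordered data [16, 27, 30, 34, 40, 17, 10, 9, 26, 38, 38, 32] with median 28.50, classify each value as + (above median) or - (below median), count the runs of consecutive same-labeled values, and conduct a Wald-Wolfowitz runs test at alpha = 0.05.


Step 1: Compute median = 28.50; label A = above, B = below.
Labels in order: BBAAABBBBAAA  (n_A = 6, n_B = 6)
Step 2: Count runs R = 4.
Step 3: Under H0 (random ordering), E[R] = 2*n_A*n_B/(n_A+n_B) + 1 = 2*6*6/12 + 1 = 7.0000.
        Var[R] = 2*n_A*n_B*(2*n_A*n_B - n_A - n_B) / ((n_A+n_B)^2 * (n_A+n_B-1)) = 4320/1584 = 2.7273.
        SD[R] = 1.6514.
Step 4: Continuity-corrected z = (R + 0.5 - E[R]) / SD[R] = (4 + 0.5 - 7.0000) / 1.6514 = -1.5138.
Step 5: Two-sided p-value via normal approximation = 2*(1 - Phi(|z|)) = 0.130070.
Step 6: alpha = 0.05. fail to reject H0.

R = 4, z = -1.5138, p = 0.130070, fail to reject H0.


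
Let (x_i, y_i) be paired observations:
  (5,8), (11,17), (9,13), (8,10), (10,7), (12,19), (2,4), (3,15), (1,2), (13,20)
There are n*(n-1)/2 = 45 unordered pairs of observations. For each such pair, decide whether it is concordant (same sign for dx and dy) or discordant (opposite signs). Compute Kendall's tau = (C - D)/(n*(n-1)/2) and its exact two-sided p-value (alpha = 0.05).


Step 1: Enumerate the 45 unordered pairs (i,j) with i<j and classify each by sign(x_j-x_i) * sign(y_j-y_i).
  (1,2):dx=+6,dy=+9->C; (1,3):dx=+4,dy=+5->C; (1,4):dx=+3,dy=+2->C; (1,5):dx=+5,dy=-1->D
  (1,6):dx=+7,dy=+11->C; (1,7):dx=-3,dy=-4->C; (1,8):dx=-2,dy=+7->D; (1,9):dx=-4,dy=-6->C
  (1,10):dx=+8,dy=+12->C; (2,3):dx=-2,dy=-4->C; (2,4):dx=-3,dy=-7->C; (2,5):dx=-1,dy=-10->C
  (2,6):dx=+1,dy=+2->C; (2,7):dx=-9,dy=-13->C; (2,8):dx=-8,dy=-2->C; (2,9):dx=-10,dy=-15->C
  (2,10):dx=+2,dy=+3->C; (3,4):dx=-1,dy=-3->C; (3,5):dx=+1,dy=-6->D; (3,6):dx=+3,dy=+6->C
  (3,7):dx=-7,dy=-9->C; (3,8):dx=-6,dy=+2->D; (3,9):dx=-8,dy=-11->C; (3,10):dx=+4,dy=+7->C
  (4,5):dx=+2,dy=-3->D; (4,6):dx=+4,dy=+9->C; (4,7):dx=-6,dy=-6->C; (4,8):dx=-5,dy=+5->D
  (4,9):dx=-7,dy=-8->C; (4,10):dx=+5,dy=+10->C; (5,6):dx=+2,dy=+12->C; (5,7):dx=-8,dy=-3->C
  (5,8):dx=-7,dy=+8->D; (5,9):dx=-9,dy=-5->C; (5,10):dx=+3,dy=+13->C; (6,7):dx=-10,dy=-15->C
  (6,8):dx=-9,dy=-4->C; (6,9):dx=-11,dy=-17->C; (6,10):dx=+1,dy=+1->C; (7,8):dx=+1,dy=+11->C
  (7,9):dx=-1,dy=-2->C; (7,10):dx=+11,dy=+16->C; (8,9):dx=-2,dy=-13->C; (8,10):dx=+10,dy=+5->C
  (9,10):dx=+12,dy=+18->C
Step 2: C = 38, D = 7, total pairs = 45.
Step 3: tau = (C - D)/(n(n-1)/2) = (38 - 7)/45 = 0.688889.
Step 4: Exact two-sided p-value (enumerate n! = 3628800 permutations of y under H0): p = 0.004687.
Step 5: alpha = 0.05. reject H0.

tau_b = 0.6889 (C=38, D=7), p = 0.004687, reject H0.
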